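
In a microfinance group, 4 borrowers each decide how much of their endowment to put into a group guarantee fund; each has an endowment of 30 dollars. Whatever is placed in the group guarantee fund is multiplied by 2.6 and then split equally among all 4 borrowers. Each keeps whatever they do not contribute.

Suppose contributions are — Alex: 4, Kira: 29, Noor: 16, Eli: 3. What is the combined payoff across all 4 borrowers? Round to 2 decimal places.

Total contributed: 4 + 29 + 16 + 3 = 52; total kept: 4 × 30 − 52 = 68.
The group guarantee fund pays out 2.6 × 52 = 135.20 in aggregate.
Group total = 68 + 135.20 = 203.20.

203.20 dollars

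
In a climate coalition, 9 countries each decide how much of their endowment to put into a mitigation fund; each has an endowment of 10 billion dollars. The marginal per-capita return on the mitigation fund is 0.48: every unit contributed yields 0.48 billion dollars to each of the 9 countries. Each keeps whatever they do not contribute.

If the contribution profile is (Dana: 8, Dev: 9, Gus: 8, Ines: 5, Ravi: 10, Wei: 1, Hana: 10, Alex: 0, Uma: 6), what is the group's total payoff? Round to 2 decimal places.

279.24 billion dollars

Total contributed: 8 + 9 + 8 + 5 + 10 + 1 + 10 + 0 + 6 = 57; total kept: 9 × 10 − 57 = 33.
The mitigation fund pays out 0.48 × 9 × 57 = 246.24 in aggregate.
Group total = 33 + 246.24 = 279.24.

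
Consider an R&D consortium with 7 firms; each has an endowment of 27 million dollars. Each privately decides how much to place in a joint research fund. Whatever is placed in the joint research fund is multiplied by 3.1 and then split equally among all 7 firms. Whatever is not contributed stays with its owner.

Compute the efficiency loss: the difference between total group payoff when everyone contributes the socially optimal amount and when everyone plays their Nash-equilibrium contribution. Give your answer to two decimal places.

396.90 million dollars

Each contributed unit returns 3.1/7 = 0.4429 to its contributor — below 1 — so contributing 0 is dominant for every player. At the Nash equilibrium everyone keeps their 27, and the group total is 7 × 27 = 189.
Each contributed unit returns 3.100 to the group as a whole (0.4429 to each of 7 players), which exceeds 1, so the social optimum is full contribution: group total = 3.100 × 189 = 585.90.
Efficiency loss = 585.90 − 189 = 396.90.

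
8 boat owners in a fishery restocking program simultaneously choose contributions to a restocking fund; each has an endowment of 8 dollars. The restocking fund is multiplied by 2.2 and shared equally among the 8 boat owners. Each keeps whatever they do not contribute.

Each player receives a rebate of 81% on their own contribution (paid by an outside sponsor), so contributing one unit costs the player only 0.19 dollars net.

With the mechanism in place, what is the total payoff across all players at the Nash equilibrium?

With the mechanism, a contributed unit returns (2.2/8) / 0.19 = 1.4474 per unit of net cost to the contributor — now above 1 — so contributing fully is weakly dominant for every player.
At the Nash equilibrium everyone contributes 8. Group total payoff = 8 × (8 × 0.81 + 2.2 × 8) = 192.64.

192.64 dollars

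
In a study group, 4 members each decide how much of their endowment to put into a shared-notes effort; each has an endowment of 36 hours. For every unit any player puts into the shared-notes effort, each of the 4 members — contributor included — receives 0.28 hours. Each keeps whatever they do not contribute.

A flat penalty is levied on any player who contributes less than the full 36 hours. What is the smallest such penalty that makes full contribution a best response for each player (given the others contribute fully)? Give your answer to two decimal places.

Given the others contribute fully, the best deviation is to contribute 0 (any partial contribution still incurs the fine and gives up units whose private return 0.28 is below 1).
Deviating from 36 to 0 saves 36 hours but forfeits the deviator's share of the drop in the shared-notes effort: 0.28 × 36 = 10.08.
So the deviation gain is 36 − 10.08 = 25.92, and the fine must be at least 25.92 hours to wipe it out.

25.92 hours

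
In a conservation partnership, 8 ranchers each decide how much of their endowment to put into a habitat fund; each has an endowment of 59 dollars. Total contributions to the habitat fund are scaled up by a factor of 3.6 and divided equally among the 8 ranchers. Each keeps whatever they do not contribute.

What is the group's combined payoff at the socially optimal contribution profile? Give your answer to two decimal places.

Each contributed unit returns 3.600 to the group as a whole (0.4500 to each of 8 players), which exceeds 1, so the social optimum is full contribution: group total = 3.600 × 472 = 1699.20.

1699.20 dollars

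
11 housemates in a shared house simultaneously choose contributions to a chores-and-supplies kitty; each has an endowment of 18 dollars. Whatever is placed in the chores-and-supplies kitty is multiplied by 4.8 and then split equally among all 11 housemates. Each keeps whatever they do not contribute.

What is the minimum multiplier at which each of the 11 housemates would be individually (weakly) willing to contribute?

11

A contributed unit returns (multiplier)/11 to its contributor.
This reaches 1 exactly when the multiplier is 11.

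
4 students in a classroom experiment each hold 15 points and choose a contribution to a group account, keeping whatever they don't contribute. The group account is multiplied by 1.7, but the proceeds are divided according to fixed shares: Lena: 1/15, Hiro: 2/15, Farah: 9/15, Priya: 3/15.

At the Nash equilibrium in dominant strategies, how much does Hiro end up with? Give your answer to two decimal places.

18.40 points

Each unit j contributes comes back to j as 1.7 × (j's share), so j prefers to contribute only if that share exceeds 1/1.7 = 0.5882; otherwise keeping the unit dominates.
The only share above 0.5882 is Farah's 9/15, contributing 15; the remaining 3 contribute 0. Total contributed: 15.
Hiro keeps 15 and receives 1.7 × 15 × 2/15 = 3.40 from the group account, for a payoff of 18.40.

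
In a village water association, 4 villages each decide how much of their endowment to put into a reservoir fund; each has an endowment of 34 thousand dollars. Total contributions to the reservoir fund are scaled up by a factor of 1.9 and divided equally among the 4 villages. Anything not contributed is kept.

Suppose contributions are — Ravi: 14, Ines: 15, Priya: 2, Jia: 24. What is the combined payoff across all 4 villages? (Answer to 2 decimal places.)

Total contributed: 14 + 15 + 2 + 24 = 55; total kept: 4 × 34 − 55 = 81.
The reservoir fund pays out 1.9 × 55 = 104.50 in aggregate.
Group total = 81 + 104.50 = 185.50.

185.50 thousand dollars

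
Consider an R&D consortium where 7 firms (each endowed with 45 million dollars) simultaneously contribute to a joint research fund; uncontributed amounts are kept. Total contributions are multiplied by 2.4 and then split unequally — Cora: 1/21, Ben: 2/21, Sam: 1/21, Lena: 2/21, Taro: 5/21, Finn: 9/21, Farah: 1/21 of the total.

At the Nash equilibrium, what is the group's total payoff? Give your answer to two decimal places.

A player with share s gets back 2.4·s per unit contributed, so full contribution is dominant for anyone with s > 1/2.4 = 0.4167 and zero contribution is dominant for anyone below.
Only Finn (9/21) clears that bar, contributing 45; the remaining 6 contribute 0. Total contributed: 45.
The joint research fund pays out 2.4 × 45 = 108.00 in total (split across the unequal shares, but the aggregate is all that matters for the group sum).
The 6 free-riders keep 45 each, adding 270. Group total = 270 + 108.00 = 378.00.

378.00 million dollars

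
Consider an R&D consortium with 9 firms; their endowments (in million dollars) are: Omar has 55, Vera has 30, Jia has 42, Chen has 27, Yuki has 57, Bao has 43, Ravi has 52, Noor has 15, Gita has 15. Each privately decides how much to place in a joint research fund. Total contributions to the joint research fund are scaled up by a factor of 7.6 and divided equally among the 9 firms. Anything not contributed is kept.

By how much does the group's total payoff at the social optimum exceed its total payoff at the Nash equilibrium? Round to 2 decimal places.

The private return per contributed unit is 7.6/9 = 0.8444 < 1 for every player regardless of endowment, so the Nash equilibrium is zero contribution and the group total is Σ E_j = 55 + 30 + 42 + 27 + 57 + 43 + 52 + 15 + 15 = 336.
Each contributed unit returns 7.600 to the group, so the social optimum is full contribution by everyone: group total = 7.600 × 336 = 2553.60.
Efficiency loss = (7.600 − 1) × 336 = 2217.60.

2217.60 million dollars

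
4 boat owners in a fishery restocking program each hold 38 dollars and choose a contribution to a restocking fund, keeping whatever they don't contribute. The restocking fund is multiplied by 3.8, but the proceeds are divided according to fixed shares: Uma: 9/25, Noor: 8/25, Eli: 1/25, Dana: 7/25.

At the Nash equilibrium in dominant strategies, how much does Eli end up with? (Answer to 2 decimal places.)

A player with share s gets back 3.8·s per unit contributed, so full contribution is dominant for anyone with s > 1/3.8 = 0.2632 and zero contribution is dominant for anyone below.
The shares above 0.2632 belong to Uma, Noor and Dana, contributing 38 each; the remaining 1 contribute 0. Total contributed: 114.
Eli keeps 38 and receives 3.8 × 114 × 1/25 = 17.33 from the restocking fund, for a payoff of 55.33.

55.33 dollars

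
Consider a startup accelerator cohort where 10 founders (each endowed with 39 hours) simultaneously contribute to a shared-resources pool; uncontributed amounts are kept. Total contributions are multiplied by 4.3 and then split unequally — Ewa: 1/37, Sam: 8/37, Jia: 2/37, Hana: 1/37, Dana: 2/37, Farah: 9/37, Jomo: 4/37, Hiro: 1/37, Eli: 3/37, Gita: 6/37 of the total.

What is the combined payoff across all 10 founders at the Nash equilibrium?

For player j, contributing a unit is worthwhile iff 4.3 × (j's share) ≥ 1, i.e. iff j's share is at least 0.2326.
The only share above 0.2326 is Farah's 9/37, contributing 39; the remaining 9 contribute 0. Total contributed: 39.
The shared-resources pool pays out 4.3 × 39 = 167.70 in total (split across the unequal shares, but the aggregate is all that matters for the group sum).
The 9 free-riders keep 39 each, adding 351. Group total = 351 + 167.70 = 518.70.

518.70 hours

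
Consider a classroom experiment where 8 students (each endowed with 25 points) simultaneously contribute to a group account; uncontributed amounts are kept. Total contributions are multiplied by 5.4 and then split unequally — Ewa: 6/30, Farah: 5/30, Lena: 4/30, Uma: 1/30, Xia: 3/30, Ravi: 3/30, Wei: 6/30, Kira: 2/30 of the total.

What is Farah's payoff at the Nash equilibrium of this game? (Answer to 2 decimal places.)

Each unit j contributes comes back to j as 5.4 × (j's share), so j prefers to contribute only if that share exceeds 1/5.4 = 0.1852; otherwise keeping the unit dominates.
Ewa and Wei are above the threshold, contributing 25 each; the remaining 6 contribute 0. Total contributed: 50.
Farah keeps 25 and receives 5.4 × 50 × 5/30 = 45.00 from the group account, for a payoff of 70.00.

70.00 points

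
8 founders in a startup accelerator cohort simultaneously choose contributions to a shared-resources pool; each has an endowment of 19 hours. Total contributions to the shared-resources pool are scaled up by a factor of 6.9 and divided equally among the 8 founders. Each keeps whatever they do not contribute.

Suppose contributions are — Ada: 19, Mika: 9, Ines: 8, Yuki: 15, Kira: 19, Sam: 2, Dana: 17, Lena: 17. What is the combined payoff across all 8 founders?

777.40 hours

Total contributed: 19 + 9 + 8 + 15 + 19 + 2 + 17 + 17 = 106; total kept: 8 × 19 − 106 = 46.
The shared-resources pool pays out 6.9 × 106 = 731.40 in aggregate.
Group total = 46 + 731.40 = 777.40.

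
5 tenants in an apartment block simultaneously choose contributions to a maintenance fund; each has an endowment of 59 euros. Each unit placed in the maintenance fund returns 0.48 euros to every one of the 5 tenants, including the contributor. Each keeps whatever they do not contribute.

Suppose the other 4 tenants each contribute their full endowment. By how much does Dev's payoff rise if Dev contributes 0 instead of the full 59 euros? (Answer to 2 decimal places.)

Switching from a contribution of 59 to 0 lets Dev keep an extra 59 euros, but lowers the maintenance fund by 59, which costs Dev their own share of that drop: 0.48 × 59 = 28.32.
Net gain = 59 − 28.32 = 30.68. The private return per contributed unit (0.48) is below 1, so free-riding is indeed the best response regardless of what the others do.

30.68 euros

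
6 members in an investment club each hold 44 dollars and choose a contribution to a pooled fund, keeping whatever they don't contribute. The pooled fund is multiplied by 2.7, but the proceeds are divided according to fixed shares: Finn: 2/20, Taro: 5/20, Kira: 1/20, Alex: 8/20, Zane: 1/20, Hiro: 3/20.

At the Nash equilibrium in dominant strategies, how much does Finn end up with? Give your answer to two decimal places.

55.88 dollars

Each unit j contributes comes back to j as 2.7 × (j's share), so j prefers to contribute only if that share exceeds 1/2.7 = 0.3704; otherwise keeping the unit dominates.
Only Alex (8/20) clears that bar, contributing 44; the remaining 5 contribute 0. Total contributed: 44.
Finn keeps 44 and receives 2.7 × 44 × 2/20 = 11.88 from the pooled fund, for a payoff of 55.88.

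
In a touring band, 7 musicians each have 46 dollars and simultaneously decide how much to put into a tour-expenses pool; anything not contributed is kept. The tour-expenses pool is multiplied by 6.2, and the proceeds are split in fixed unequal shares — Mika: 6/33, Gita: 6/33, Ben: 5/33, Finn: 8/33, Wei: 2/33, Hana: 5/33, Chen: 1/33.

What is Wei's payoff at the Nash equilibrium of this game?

Each unit j contributes comes back to j as 6.2 × (j's share), so j prefers to contribute only if that share exceeds 1/6.2 = 0.1613; otherwise keeping the unit dominates.
The shares above 0.1613 belong to Mika, Gita and Finn, contributing 46 each; the remaining 4 contribute 0. Total contributed: 138.
Wei keeps 46 and receives 6.2 × 138 × 2/33 = 51.85 from the tour-expenses pool, for a payoff of 97.85.

97.85 dollars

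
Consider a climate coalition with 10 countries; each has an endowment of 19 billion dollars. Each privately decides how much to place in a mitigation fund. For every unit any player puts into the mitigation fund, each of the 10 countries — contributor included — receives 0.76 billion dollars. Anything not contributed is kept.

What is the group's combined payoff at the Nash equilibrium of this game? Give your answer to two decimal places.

190.00 billion dollars

The private return per contributed unit is 0.76 < 1, so contributing 0 is dominant for every player. At the Nash equilibrium everyone keeps their 19, and the group total is 10 × 19 = 190.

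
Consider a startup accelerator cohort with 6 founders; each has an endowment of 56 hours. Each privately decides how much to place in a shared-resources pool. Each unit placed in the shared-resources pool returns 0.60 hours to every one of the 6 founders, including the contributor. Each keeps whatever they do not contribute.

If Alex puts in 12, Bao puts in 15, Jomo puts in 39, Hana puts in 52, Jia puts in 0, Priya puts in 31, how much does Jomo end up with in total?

Total contributed: 12 + 15 + 39 + 52 + 0 + 31 = 149.
Each receives 0.60 × 149 = 89.40 from the shared-resources pool.
Jomo keeps 56 − 39 = 17, so Jomo's payoff is 17 + 89.40 = 106.40.

106.40 hours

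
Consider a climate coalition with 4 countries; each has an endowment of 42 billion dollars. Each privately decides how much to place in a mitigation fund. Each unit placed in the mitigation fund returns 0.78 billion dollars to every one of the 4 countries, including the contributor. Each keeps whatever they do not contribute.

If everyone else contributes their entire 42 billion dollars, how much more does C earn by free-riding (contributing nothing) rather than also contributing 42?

9.24 billion dollars

Switching from a contribution of 42 to 0 lets C keep an extra 42 billion dollars, but lowers the mitigation fund by 42, which costs C their own share of that drop: 0.78 × 42 = 32.76.
Net gain = 42 − 32.76 = 9.24. The private return per contributed unit (0.78) is below 1, so free-riding is indeed the best response regardless of what the others do.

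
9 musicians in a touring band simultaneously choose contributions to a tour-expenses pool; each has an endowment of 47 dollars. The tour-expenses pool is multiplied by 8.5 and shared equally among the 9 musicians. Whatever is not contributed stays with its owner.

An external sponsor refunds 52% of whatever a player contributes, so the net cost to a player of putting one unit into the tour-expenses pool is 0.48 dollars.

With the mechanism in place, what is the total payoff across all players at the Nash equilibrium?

Under the mechanism each unit contributed yields (8.5/9) / 0.48 = 1.9676 back to its contributor per unit of net cost, which exceeds 1, making full contribution the dominant choice for everyone.
At the Nash equilibrium everyone contributes 47. Group total payoff = 9 × (47 × 0.52 + 8.5 × 47) = 3815.46.

3815.46 dollars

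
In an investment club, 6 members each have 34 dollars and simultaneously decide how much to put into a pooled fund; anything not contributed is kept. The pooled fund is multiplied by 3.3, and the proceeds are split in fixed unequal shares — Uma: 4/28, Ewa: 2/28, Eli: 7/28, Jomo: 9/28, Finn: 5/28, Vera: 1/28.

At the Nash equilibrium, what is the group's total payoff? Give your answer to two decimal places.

A player with share s gets back 3.3·s per unit contributed, so full contribution is dominant for anyone with s > 1/3.3 = 0.3030 and zero contribution is dominant for anyone below.
Jomo alone (share 9/28) is above the threshold, contributing 34; the remaining 5 contribute 0. Total contributed: 34.
The pooled fund pays out 3.3 × 34 = 112.20 in total (split across the unequal shares, but the aggregate is all that matters for the group sum).
The 5 free-riders keep 34 each, adding 170. Group total = 170 + 112.20 = 282.20.

282.20 dollars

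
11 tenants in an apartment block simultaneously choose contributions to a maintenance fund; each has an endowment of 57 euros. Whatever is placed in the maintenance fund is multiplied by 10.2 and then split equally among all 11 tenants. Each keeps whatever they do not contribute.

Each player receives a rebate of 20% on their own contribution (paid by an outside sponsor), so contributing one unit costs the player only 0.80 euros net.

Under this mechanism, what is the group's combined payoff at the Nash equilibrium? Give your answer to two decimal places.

The effective private return per unit is now (10.2/11) / 0.80 = 1.1591 > 1, so every player's dominant strategy flips to full contribution.
At the Nash equilibrium everyone contributes 57. Group total payoff = 11 × (57 × 0.20 + 10.2 × 57) = 6520.80.

6520.80 euros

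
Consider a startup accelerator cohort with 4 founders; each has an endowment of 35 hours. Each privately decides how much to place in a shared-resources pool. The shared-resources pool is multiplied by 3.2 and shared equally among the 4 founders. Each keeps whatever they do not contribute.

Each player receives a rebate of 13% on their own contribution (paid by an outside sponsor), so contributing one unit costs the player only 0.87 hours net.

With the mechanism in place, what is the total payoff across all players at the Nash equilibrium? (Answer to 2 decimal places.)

140.00 hours

The effective private return is (3.2/4) / 0.87 = 0.9195, which is still under 1, so the mechanism doesn't change anyone's dominant strategy: zero contribution.
Everyone keeps their endowment and the group total is 4 × 35 = 140.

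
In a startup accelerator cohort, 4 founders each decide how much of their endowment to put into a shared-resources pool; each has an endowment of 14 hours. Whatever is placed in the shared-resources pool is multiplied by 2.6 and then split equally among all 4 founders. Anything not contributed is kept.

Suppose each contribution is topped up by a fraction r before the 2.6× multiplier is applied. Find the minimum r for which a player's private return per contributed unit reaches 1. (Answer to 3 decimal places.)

With matching at rate r, one contributed unit becomes (1 + r) in the shared-resources pool and returns 2.6 × (1 + r) / 4 to the contributor.
Setting this equal to 1: 1 + r = 4/2.6 = 1.5385.
So the minimum matching rate is r = 1.5385 − 1 = 0.538.

0.538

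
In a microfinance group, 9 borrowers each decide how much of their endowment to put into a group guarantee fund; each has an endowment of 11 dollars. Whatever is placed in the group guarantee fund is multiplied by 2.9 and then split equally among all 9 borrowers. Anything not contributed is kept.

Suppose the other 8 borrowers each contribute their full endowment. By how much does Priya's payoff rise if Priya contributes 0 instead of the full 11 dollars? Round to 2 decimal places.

Switching from a contribution of 11 to 0 lets Priya keep an extra 11 dollars, but lowers the group guarantee fund by 11, which costs Priya their own share of that drop: 2.9/9 × 11 = 3.54.
Net gain = 11 − 3.54 = 7.46. The private return per contributed unit (0.3222) is below 1, so free-riding is indeed the best response regardless of what the others do.

7.46 dollars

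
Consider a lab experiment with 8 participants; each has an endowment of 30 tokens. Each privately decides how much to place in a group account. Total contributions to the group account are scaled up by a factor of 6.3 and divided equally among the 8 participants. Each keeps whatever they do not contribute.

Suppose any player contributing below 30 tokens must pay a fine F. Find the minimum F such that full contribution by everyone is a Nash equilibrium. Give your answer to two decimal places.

6.38 tokens

Given the others contribute fully, the best deviation is to contribute 0 (any partial contribution still incurs the fine and gives up units whose private return 0.7875 is below 1).
Deviating from 30 to 0 saves 30 tokens but forfeits the deviator's share of the drop in the group account: 6.3/8 × 30 = 23.62.
So the deviation gain is 30 − 23.62 = 6.38, and the fine must be at least 6.38 tokens to wipe it out.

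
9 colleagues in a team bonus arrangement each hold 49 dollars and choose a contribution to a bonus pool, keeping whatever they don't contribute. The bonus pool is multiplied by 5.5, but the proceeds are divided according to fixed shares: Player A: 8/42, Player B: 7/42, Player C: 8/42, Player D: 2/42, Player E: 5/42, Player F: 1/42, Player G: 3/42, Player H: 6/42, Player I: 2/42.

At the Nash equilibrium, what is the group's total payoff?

882.00 dollars

For player j, contributing a unit is worthwhile iff 5.5 × (j's share) ≥ 1, i.e. iff j's share is at least 0.1818.
Player A and Player C clear that bar, contributing 49 each; the remaining 7 contribute 0. Total contributed: 98.
The bonus pool pays out 5.5 × 98 = 539.00 in total (split across the unequal shares, but the aggregate is all that matters for the group sum).
The 7 free-riders keep 49 each, adding 343. Group total = 343 + 539.00 = 882.00.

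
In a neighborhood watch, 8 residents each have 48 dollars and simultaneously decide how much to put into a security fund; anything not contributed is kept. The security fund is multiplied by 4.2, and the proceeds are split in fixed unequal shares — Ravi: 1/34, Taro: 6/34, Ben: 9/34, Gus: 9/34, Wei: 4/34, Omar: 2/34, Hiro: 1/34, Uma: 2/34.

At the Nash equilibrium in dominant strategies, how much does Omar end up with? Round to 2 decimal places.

Each unit j contributes comes back to j as 4.2 × (j's share), so j prefers to contribute only if that share exceeds 1/4.2 = 0.2381; otherwise keeping the unit dominates.
Ben and Gus clear that bar, contributing 48 each; the remaining 6 contribute 0. Total contributed: 96.
Omar keeps 48 and receives 4.2 × 96 × 2/34 = 23.72 from the security fund, for a payoff of 71.72.

71.72 dollars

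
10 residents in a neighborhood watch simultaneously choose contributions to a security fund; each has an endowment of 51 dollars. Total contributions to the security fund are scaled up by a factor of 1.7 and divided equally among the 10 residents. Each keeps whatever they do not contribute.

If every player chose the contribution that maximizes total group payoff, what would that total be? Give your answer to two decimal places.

867.00 dollars

Each contributed unit returns 1.700 to the group as a whole (0.1700 to each of 10 players), which exceeds 1, so the social optimum is full contribution: group total = 1.700 × 510 = 867.00.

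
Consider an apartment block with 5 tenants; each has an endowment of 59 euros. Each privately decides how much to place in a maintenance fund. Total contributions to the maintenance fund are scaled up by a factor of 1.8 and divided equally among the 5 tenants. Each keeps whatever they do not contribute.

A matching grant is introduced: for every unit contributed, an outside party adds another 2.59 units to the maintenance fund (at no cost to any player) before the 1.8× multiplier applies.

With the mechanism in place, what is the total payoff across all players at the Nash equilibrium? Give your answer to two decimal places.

1906.29 euros

The effective private return per unit is now 1.8 × 3.59 / 5 = 1.2924 > 1, so every player's dominant strategy flips to full contribution.
At the Nash equilibrium everyone contributes 59. Group total payoff = 1.8 × 3.59 × 295 = 1906.29.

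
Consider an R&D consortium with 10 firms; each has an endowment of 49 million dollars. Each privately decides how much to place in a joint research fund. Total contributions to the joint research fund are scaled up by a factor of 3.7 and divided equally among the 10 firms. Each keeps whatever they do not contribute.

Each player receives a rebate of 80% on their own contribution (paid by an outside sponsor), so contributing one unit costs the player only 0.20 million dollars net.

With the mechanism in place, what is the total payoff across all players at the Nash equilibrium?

Under the mechanism each unit contributed yields (3.7/10) / 0.20 = 1.8500 back to its contributor per unit of net cost, which exceeds 1, making full contribution the dominant choice for everyone.
So the Nash equilibrium is full contribution by all 10; the group earns 10 × (49 × 0.80 + 3.7 × 49) = 2205.00.

2205.00 million dollars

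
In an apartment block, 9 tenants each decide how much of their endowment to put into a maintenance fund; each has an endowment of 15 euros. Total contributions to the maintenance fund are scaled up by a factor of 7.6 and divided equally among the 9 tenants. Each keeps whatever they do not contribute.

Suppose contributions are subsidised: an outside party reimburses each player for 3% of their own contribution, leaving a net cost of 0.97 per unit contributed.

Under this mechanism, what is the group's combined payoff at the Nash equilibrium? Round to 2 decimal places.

135.00 euros

The effective private return is (7.6/9) / 0.97 = 0.8706, which is still under 1, so the mechanism doesn't change anyone's dominant strategy: zero contribution.
At the Nash equilibrium no one contributes; group total payoff = 9 × 15 = 135.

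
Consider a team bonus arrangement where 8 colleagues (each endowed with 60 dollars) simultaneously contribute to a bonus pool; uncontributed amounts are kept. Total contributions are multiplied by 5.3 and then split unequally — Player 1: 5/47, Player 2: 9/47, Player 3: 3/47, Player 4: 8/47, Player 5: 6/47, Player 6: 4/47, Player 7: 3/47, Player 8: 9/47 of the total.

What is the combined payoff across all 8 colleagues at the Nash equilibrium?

996.00 dollars

Each unit j contributes comes back to j as 5.3 × (j's share), so j prefers to contribute only if that share exceeds 1/5.3 = 0.1887; otherwise keeping the unit dominates.
Player 2 and Player 8 are above the threshold, contributing 60 each; the remaining 6 contribute 0. Total contributed: 120.
The bonus pool pays out 5.3 × 120 = 636.00 in total (split across the unequal shares, but the aggregate is all that matters for the group sum).
The 6 free-riders keep 60 each, adding 360. Group total = 360 + 636.00 = 996.00.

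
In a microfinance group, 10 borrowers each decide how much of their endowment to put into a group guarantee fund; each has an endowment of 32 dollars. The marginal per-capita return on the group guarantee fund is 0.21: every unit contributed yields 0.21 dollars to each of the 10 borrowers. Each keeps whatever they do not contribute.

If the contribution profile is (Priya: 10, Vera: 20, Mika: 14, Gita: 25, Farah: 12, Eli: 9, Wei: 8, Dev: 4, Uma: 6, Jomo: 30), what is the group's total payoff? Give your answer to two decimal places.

471.80 dollars

Total contributed: 10 + 20 + 14 + 25 + 12 + 9 + 8 + 4 + 6 + 30 = 138; total kept: 10 × 32 − 138 = 182.
The group guarantee fund pays out 0.21 × 10 × 138 = 289.80 in aggregate.
Group total = 182 + 289.80 = 471.80.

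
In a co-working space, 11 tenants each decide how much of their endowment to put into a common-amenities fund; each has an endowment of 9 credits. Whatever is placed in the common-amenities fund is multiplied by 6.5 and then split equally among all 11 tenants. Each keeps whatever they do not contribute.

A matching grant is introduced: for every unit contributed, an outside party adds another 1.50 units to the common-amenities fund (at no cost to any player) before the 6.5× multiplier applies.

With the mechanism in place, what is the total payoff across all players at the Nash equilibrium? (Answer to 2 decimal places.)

With the mechanism, a contributed unit returns 6.5 × 2.50 / 11 = 1.4773 per unit of net cost to the contributor — now above 1 — so contributing fully is weakly dominant for every player.
So the Nash equilibrium is full contribution by all 11; the group earns 6.5 × 2.50 × 99 = 1608.75.

1608.75 credits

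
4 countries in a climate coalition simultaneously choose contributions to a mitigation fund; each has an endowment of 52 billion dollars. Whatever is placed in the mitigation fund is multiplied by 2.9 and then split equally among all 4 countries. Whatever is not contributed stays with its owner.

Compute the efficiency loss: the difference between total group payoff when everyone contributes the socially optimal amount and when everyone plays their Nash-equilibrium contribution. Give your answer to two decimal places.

395.20 billion dollars

Each contributed unit returns 2.9/4 = 0.7250 to its contributor — below 1 — so contributing 0 is dominant for every player. At the Nash equilibrium everyone keeps their 52, and the group total is 4 × 52 = 208.
Each contributed unit returns 2.900 to the group as a whole (0.7250 to each of 4 players), which exceeds 1, so the social optimum is full contribution: group total = 2.900 × 208 = 603.20.
Efficiency loss = 603.20 − 208 = 395.20.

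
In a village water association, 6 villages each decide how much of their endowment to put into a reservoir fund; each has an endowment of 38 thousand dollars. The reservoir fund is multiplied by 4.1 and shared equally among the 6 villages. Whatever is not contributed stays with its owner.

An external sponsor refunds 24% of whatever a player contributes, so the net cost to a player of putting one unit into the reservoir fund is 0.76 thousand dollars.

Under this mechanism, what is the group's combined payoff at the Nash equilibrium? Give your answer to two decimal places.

228.00 thousand dollars

The effective private return is (4.1/6) / 0.76 = 0.8991, which is still under 1, so the mechanism doesn't change anyone's dominant strategy: zero contribution.
Everyone keeps their endowment and the group total is 6 × 38 = 228.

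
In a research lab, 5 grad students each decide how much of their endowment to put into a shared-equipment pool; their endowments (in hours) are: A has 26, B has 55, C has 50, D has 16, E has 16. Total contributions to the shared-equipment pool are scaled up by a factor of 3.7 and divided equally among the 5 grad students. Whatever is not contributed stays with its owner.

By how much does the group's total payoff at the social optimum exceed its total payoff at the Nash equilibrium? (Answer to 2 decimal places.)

The private return per contributed unit is 3.7/5 = 0.7400 < 1 for every player regardless of endowment, so the Nash equilibrium is zero contribution and the group total is Σ E_j = 26 + 55 + 50 + 16 + 16 = 163.
Each contributed unit returns 3.700 to the group, so the social optimum is full contribution by everyone: group total = 3.700 × 163 = 603.10.
Efficiency loss = (3.700 − 1) × 163 = 440.10.

440.10 hours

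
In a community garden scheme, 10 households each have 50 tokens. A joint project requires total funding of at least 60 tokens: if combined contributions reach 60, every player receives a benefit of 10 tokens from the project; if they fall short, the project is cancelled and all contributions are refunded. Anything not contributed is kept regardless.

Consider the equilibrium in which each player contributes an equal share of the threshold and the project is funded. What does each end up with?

Equal share of the threshold: 60/10 = 6.
At this profile no one gains by cutting their contribution: any cut drops the total below 60, the project is cancelled, contributions are refunded, and the deviator ends with 50, which is less than 50 − 6 + 10 = 54. Contributing more than 6 just wastes the excess. So contributing exactly 6 is a best response.
Each player's payoff: 50 − 6 + 10 = 54.

54 tokens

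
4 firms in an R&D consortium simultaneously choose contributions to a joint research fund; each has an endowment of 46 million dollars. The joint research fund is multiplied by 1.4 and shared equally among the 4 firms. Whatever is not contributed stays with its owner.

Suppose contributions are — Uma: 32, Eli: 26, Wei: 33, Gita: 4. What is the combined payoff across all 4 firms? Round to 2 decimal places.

222.00 million dollars

Total contributed: 32 + 26 + 33 + 4 = 95; total kept: 4 × 46 − 95 = 89.
The joint research fund pays out 1.4 × 95 = 133.00 in aggregate.
Group total = 89 + 133.00 = 222.00.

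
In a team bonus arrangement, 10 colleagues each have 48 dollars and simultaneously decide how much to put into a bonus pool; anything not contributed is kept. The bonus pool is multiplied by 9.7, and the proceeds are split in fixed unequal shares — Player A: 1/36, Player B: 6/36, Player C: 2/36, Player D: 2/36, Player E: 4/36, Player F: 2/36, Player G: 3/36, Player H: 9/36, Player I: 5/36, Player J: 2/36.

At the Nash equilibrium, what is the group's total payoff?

Each unit j contributes comes back to j as 9.7 × (j's share), so j prefers to contribute only if that share exceeds 1/9.7 = 0.1031; otherwise keeping the unit dominates.
The shares above 0.1031 belong to Player B, Player E, Player H and Player I, contributing 48 each; the remaining 6 contribute 0. Total contributed: 192.
The bonus pool pays out 9.7 × 192 = 1862.40 in total (split across the unequal shares, but the aggregate is all that matters for the group sum).
The 6 free-riders keep 48 each, adding 288. Group total = 288 + 1862.40 = 2150.40.

2150.40 dollars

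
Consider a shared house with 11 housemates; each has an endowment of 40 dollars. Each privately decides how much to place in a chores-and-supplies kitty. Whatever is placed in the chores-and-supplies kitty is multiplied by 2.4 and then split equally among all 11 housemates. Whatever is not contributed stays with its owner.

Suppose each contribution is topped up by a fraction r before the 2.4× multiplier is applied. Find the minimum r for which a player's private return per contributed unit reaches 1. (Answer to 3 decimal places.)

With matching at rate r, one contributed unit becomes (1 + r) in the chores-and-supplies kitty and returns 2.4 × (1 + r) / 11 to the contributor.
Setting this equal to 1: 1 + r = 11/2.4 = 4.5833.
So the minimum matching rate is r = 4.5833 − 1 = 3.583.

3.583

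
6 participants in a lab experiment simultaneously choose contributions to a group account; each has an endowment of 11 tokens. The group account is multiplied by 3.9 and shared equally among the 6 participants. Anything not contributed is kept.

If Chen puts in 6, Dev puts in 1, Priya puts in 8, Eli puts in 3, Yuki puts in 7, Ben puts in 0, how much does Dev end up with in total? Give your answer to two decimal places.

Total contributed: 6 + 1 + 8 + 3 + 7 + 0 = 25.
Each receives 3.9 × 25 / 6 = 16.25 from the group account.
Dev keeps 11 − 1 = 10, so Dev's payoff is 10 + 16.25 = 26.25.

26.25 tokens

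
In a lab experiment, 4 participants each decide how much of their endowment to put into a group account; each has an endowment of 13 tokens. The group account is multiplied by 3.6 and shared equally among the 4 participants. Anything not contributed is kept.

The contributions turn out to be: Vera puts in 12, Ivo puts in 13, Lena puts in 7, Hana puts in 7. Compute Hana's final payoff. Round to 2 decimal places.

41.10 tokens

Total contributed: 12 + 13 + 7 + 7 = 39.
Each receives 3.6 × 39 / 4 = 35.10 from the group account.
Hana keeps 13 − 7 = 6, so Hana's payoff is 6 + 35.10 = 41.10.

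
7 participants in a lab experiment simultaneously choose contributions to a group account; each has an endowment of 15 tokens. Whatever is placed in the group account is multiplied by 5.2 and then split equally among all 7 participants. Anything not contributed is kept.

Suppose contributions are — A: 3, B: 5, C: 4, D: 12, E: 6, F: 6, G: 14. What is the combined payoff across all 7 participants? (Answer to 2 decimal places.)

Total contributed: 3 + 5 + 4 + 12 + 6 + 6 + 14 = 50; total kept: 7 × 15 − 50 = 55.
The group account pays out 5.2 × 50 = 260.00 in aggregate.
Group total = 55 + 260.00 = 315.00.

315.00 tokens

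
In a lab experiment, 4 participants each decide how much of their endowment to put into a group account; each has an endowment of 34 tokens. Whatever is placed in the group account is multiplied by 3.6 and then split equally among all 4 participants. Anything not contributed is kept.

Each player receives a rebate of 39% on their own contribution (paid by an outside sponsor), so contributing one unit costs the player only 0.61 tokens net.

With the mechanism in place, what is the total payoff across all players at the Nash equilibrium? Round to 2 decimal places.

The effective private return per unit is now (3.6/4) / 0.61 = 1.4754 > 1, so every player's dominant strategy flips to full contribution.
At the Nash equilibrium everyone contributes 34. Group total payoff = 4 × (34 × 0.39 + 3.6 × 34) = 542.64.

542.64 tokens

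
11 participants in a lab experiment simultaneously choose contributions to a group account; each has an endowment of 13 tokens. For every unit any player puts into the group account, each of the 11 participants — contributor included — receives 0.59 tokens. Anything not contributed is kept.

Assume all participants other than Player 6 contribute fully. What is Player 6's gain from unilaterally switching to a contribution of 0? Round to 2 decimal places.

Switching from a contribution of 13 to 0 lets Player 6 keep an extra 13 tokens, but lowers the group account by 13, which costs Player 6 their own share of that drop: 0.59 × 13 = 7.67.
Net gain = 13 − 7.67 = 5.33. The private return per contributed unit (0.59) is below 1, so free-riding is indeed the best response regardless of what the others do.

5.33 tokens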